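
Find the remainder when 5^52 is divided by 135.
40

Repeated squaring. Binary of 52 = 110100.
5^1 ≡ 5 (mod 135); 5^2 ≡ 25 (mod 135); 5^4 ≡ 85 (mod 135); 5^8 ≡ 70 (mod 135); 5^16 ≡ 40 (mod 135); 5^32 ≡ 115 (mod 135)
5^52 = 5^4 × 5^16 × 5^32 ≡ 40 (mod 135)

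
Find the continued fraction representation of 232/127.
[1; 1, 4, 1, 3, 2, 2]

Euclidean algorithm steps:
232 = 1 × 127 + 105
127 = 1 × 105 + 22
105 = 4 × 22 + 17
22 = 1 × 17 + 5
17 = 3 × 5 + 2
5 = 2 × 2 + 1
2 = 2 × 1 + 0
Continued fraction: [1; 1, 4, 1, 3, 2, 2]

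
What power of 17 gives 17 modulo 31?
1

Baby-step giant-step with step n = ⌈√31⌉ = 6.
Baby steps 17^j mod 31 (j:value) for j=0..5: 0:1, 1:17, 2:10, 3:15, 4:7, 5:26.
h = 17 is already in the table at j=1, so x = 1.
Check: 17^1 ≡ 17 (mod 31).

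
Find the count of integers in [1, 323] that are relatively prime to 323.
288

323 = 17 × 19
φ(n) = n × ∏(1 - 1/p) for each prime p dividing n
φ(323) = 323 × (1 - 1/17) × (1 - 1/19) = 288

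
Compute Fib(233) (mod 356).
233

Matrix identity: Q^n = [[F_(n+1), F_n], [F_n, F_(n-1)]] with Q = [[1,1],[1,0]].
n = 233 = 11101001₂. Square-and-multiply, entries mod 356:
Q^1 = [[1,1],[1,0]]
Q^3 = (Q^1)²·Q = [[3,2],[2,1]]
Q^7 = (Q^3)²·Q = [[21,13],[13,8]]
Q^14 = (Q^7)² = [[254,21],[21,233]]
Q^29 = (Q^14)²·Q = [[68,165],[165,259]]
Q^58 = (Q^29)² = [[165,199],[199,322]]
Q^116 = (Q^58)² = [[254,81],[81,173]]
Q^233 = (Q^116)²·Q = [[288,233],[233,55]]
F_233 mod 356 = Q^233[0][1] = 233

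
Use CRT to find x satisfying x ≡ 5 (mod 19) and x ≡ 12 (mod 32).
556

Using Chinese Remainder Theorem:
M = 19 × 32 = 608
M1 = 32, M2 = 19
y1 = 32^(-1) mod 19 = 3
y2 = 19^(-1) mod 32 = 27
x = (5×32×3 + 12×19×27) mod 608 = 556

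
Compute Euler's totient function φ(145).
112

145 = 5 × 29
φ(n) = n × ∏(1 - 1/p) for each prime p dividing n
φ(145) = 145 × (1 - 1/5) × (1 - 1/29) = 112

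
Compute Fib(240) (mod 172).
72

Matrix identity: Q^n = [[F_(n+1), F_n], [F_n, F_(n-1)]] with Q = [[1,1],[1,0]].
n = 240 = 11110000₂. Square-and-multiply, entries mod 172:
Q^1 = [[1,1],[1,0]]
Q^3 = (Q^1)²·Q = [[3,2],[2,1]]
Q^7 = (Q^3)²·Q = [[21,13],[13,8]]
Q^15 = (Q^7)²·Q = [[127,94],[94,33]]
Q^30 = (Q^15)² = [[25,76],[76,121]]
Q^60 = (Q^30)² = [[37,88],[88,121]]
Q^120 = (Q^60)² = [[169,144],[144,25]]
Q^240 = (Q^120)² = [[105,72],[72,33]]
F_240 mod 172 = Q^240[0][1] = 72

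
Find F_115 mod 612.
149

Matrix identity: Q^n = [[F_(n+1), F_n], [F_n, F_(n-1)]] with Q = [[1,1],[1,0]].
n = 115 = 1110011₂. Square-and-multiply, entries mod 612:
Q^1 = [[1,1],[1,0]]
Q^3 = (Q^1)²·Q = [[3,2],[2,1]]
Q^7 = (Q^3)²·Q = [[21,13],[13,8]]
Q^14 = (Q^7)² = [[610,377],[377,233]]
Q^28 = (Q^14)² = [[149,183],[183,578]]
Q^57 = (Q^28)²·Q = [[235,610],[610,237]]
Q^115 = (Q^57)²·Q = [[429,149],[149,280]]
F_115 mod 612 = Q^115[0][1] = 149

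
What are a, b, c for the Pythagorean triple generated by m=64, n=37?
(2727, 4736, 5465)

Euclid's formula: a = m² - n², b = 2mn, c = m² + n²
m = 64, n = 37
a = 64² - 37² = 4096 - 1369 = 2727
b = 2 × 64 × 37 = 4736
c = 64² + 37² = 4096 + 1369 = 5465
Verification: 2727² + 4736² = 7436529 + 22429696 = 29866225 = 5465² ✓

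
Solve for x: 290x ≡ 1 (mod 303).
233

gcd(290, 303) = 1, so the inverse exists.
Extended Euclidean algorithm on (303, 290):
303 = 1 × 290 + 13  ⟹  13 = (1)·303 + (-1)·290
290 = 22 × 13 + 4  ⟹  4 = (-22)·303 + (23)·290
13 = 3 × 4 + 1  ⟹  1 = (67)·303 + (-70)·290
So (-70)·290 ≡ 1 (mod 303), i.e. 290^(-1) ≡ -70 ≡ 233 (mod 303).
Check: 290 × 233 = 67570 ≡ 1 (mod 303)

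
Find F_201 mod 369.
124

Matrix identity: Q^n = [[F_(n+1), F_n], [F_n, F_(n-1)]] with Q = [[1,1],[1,0]].
n = 201 = 11001001₂. Square-and-multiply, entries mod 369:
Q^1 = [[1,1],[1,0]]
Q^3 = (Q^1)²·Q = [[3,2],[2,1]]
Q^6 = (Q^3)² = [[13,8],[8,5]]
Q^12 = (Q^6)² = [[233,144],[144,89]]
Q^25 = (Q^12)²·Q = [[361,118],[118,243]]
Q^50 = (Q^25)² = [[335,55],[55,280]]
Q^100 = (Q^50)² = [[122,246],[246,245]]
Q^201 = (Q^100)²·Q = [[1,124],[124,246]]
F_201 mod 369 = Q^201[0][1] = 124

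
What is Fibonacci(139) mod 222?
11

Matrix identity: Q^n = [[F_(n+1), F_n], [F_n, F_(n-1)]] with Q = [[1,1],[1,0]].
n = 139 = 10001011₂. Square-and-multiply, entries mod 222:
Q^1 = [[1,1],[1,0]]
Q^2 = (Q^1)² = [[2,1],[1,1]]
Q^4 = (Q^2)² = [[5,3],[3,2]]
Q^8 = (Q^4)² = [[34,21],[21,13]]
Q^17 = (Q^8)²·Q = [[142,43],[43,99]]
Q^34 = (Q^17)² = [[35,151],[151,106]]
Q^69 = (Q^34)²·Q = [[29,50],[50,201]]
Q^139 = (Q^69)²·Q = [[189,11],[11,178]]
F_139 mod 222 = Q^139[0][1] = 11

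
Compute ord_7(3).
6

7 is prime, so ord(3) divides φ(7) = 6.
Divisors of 6: 1, 2, 3, 6.
Repeated squaring: 3^1 ≡ 3, 3^2 ≡ 2, 3^4 ≡ 4 (mod 7).
Test 3^d mod 7 for each divisor d in increasing order:
3^1 ≡ 3
3^2 ≡ 2
3^3 = 3^2·3^1 ≡ 6
3^6 = 3^4·3^2 ≡ 1  ← first divisor giving 1
The order is 6.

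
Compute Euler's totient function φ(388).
192

388 = 2^2 × 97
φ(n) = n × ∏(1 - 1/p) for each prime p dividing n
φ(388) = 388 × (1 - 1/2) × (1 - 1/97) = 192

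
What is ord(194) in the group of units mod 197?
196

197 is prime, so ord(194) divides φ(197) = 196.
Divisors of 196: 1, 2, 4, 7, 14, 28, 49, 98, 196.
Repeated squaring: 194^1 ≡ 194, 194^2 ≡ 9, 194^4 ≡ 81, 194^8 ≡ 60, 194^16 ≡ 54, 194^32 ≡ 158, 194^64 ≡ 142, 194^128 ≡ 70 (mod 197).
Test 194^d mod 197 for each divisor d in increasing order:
194^1 ≡ 194
194^2 ≡ 9
194^4 ≡ 81
194^7 = 194^4·194^2·194^1 ≡ 177
194^14 = 194^8·194^4·194^2 ≡ 6
194^28 = 194^16·194^8·194^4 ≡ 36
194^49 = 194^32·194^16·194^1 ≡ 14
194^98 = 194^64·194^32·194^2 ≡ 196
194^196 = 194^128·194^64·194^4 ≡ 1  ← first divisor giving 1
The order is 196.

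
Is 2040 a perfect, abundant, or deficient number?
abundant

Proper divisors of 2040: sum = 1 + 2 + 3 + 4 + 5 + 6 + 8 + 10 + ... + 408 + 510 + 680 + 1020 (31 divisors) = 4440
Since 4440 > 2040, 2040 is abundant.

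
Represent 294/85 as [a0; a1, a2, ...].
[3; 2, 5, 1, 1, 3]

Euclidean algorithm steps:
294 = 3 × 85 + 39
85 = 2 × 39 + 7
39 = 5 × 7 + 4
7 = 1 × 4 + 3
4 = 1 × 3 + 1
3 = 3 × 1 + 0
Continued fraction: [3; 2, 5, 1, 1, 3]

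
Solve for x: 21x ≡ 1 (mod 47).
9

gcd(21, 47) = 1, so the inverse exists.
Extended Euclidean algorithm on (47, 21):
47 = 2 × 21 + 5  ⟹  5 = (1)·47 + (-2)·21
21 = 4 × 5 + 1  ⟹  1 = (-4)·47 + (9)·21
So (9)·21 ≡ 1 (mod 47), i.e. 21^(-1) ≡ 9 (mod 47).
Check: 21 × 9 = 189 ≡ 1 (mod 47)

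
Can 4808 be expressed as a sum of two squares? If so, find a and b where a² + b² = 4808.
38² + 58² (a=38, b=58)

Factorization: 4808 = 2^3 × 601
By Fermat: n is sum of two squares iff every prime p ≡ 3 (mod 4) appears to even power.
All primes ≡ 3 (mod 4) appear to even power.
Search a = 0, 1, 2, … for 4808 - a² a perfect square: first hit at a = 38: 4808 - 1444 = 3364 = 58².
4808 = 38² + 58² = 1444 + 3364 ✓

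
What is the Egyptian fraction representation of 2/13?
1/7 + 1/91

Greedy algorithm:
2/13: ceiling(13/2) = 7, use 1/7
1/91: ceiling(91/1) = 91, use 1/91
Result: 2/13 = 1/7 + 1/91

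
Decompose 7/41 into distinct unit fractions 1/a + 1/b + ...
1/6 + 1/246

Greedy algorithm:
7/41: ceiling(41/7) = 6, use 1/6
1/246: ceiling(246/1) = 246, use 1/246
Result: 7/41 = 1/6 + 1/246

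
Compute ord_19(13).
18

19 is prime, so ord(13) divides φ(19) = 18.
Divisors of 18: 1, 2, 3, 6, 9, 18.
Repeated squaring: 13^1 ≡ 13, 13^2 ≡ 17, 13^4 ≡ 4, 13^8 ≡ 16, 13^16 ≡ 9 (mod 19).
Test 13^d mod 19 for each divisor d in increasing order:
13^1 ≡ 13
13^2 ≡ 17
13^3 = 13^2·13^1 ≡ 12
13^6 = 13^4·13^2 ≡ 11
13^9 = 13^8·13^1 ≡ 18
13^18 = 13^16·13^2 ≡ 1  ← first divisor giving 1
The order is 18.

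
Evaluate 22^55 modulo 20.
8

Repeated squaring. Binary of 55 = 110111.
22^1 ≡ 2 (mod 20); 22^2 ≡ 4 (mod 20); 22^4 ≡ 16 (mod 20); 22^8 ≡ 16 (mod 20); 22^16 ≡ 16 (mod 20); 22^32 ≡ 16 (mod 20)
22^55 = 22^1 × 22^2 × 22^4 × 22^16 × 22^32 ≡ 8 (mod 20)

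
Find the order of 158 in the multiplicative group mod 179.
89

179 is prime, so ord(158) divides φ(179) = 178.
Divisors of 178: 1, 2, 89, 178.
Repeated squaring: 158^1 ≡ 158, 158^2 ≡ 83, 158^4 ≡ 87, 158^8 ≡ 51, 158^16 ≡ 95, 158^32 ≡ 75, 158^64 ≡ 76, 158^128 ≡ 48 (mod 179).
Test 158^d mod 179 for each divisor d in increasing order:
158^1 ≡ 158
158^2 ≡ 83
158^89 = 158^64·158^16·158^8·158^1 ≡ 1  ← first divisor giving 1
The order is 89.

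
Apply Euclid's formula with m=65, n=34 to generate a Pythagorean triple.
(3069, 4420, 5381)

Euclid's formula: a = m² - n², b = 2mn, c = m² + n²
m = 65, n = 34
a = 65² - 34² = 4225 - 1156 = 3069
b = 2 × 65 × 34 = 4420
c = 65² + 34² = 4225 + 1156 = 5381
Verification: 3069² + 4420² = 9418761 + 19536400 = 28955161 = 5381² ✓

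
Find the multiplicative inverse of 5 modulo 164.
33

gcd(5, 164) = 1, so the inverse exists.
Extended Euclidean algorithm on (164, 5):
164 = 32 × 5 + 4  ⟹  4 = (1)·164 + (-32)·5
5 = 1 × 4 + 1  ⟹  1 = (-1)·164 + (33)·5
So (33)·5 ≡ 1 (mod 164), i.e. 5^(-1) ≡ 33 (mod 164).
Check: 5 × 33 = 165 ≡ 1 (mod 164)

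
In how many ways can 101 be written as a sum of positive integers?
214481126

p(n) counts ways to write n as a sum of positive integers (order ignored).
Euler's pentagonal recurrence: p(k) = p(k-1) + p(k-2) - p(k-5) - p(k-7) + p(k-12) + p(k-15) - ... (offsets j(3j∓1)/2, signs ++--, p(0)=1, p(<0)=0).
DP table for k = 0..100: p(0)=1, p(1)=1, p(2)=2, p(3)=3, p(4)=5, p(5)=7, p(6)=11, p(7)=15, p(8)=22, p(9)=30, p(10)=42, p(11)=56, p(12)=77, p(13)=101, p(14)=135, p(15)=176, p(16)=231, p(17)=297, p(18)=385, p(19)=490, p(20)=627, p(21)=792, p(22)=1002, p(23)=1255, p(24)=1575, p(25)=1958, p(26)=2436, p(27)=3010, p(28)=3718, p(29)=4565, p(30)=5604, p(31)=6842, p(32)=8349, p(33)=10143, p(34)=12310, p(35)=14883, p(36)=17977, p(37)=21637, p(38)=26015, p(39)=31185, p(40)=37338, p(41)=44583, p(42)=53174, p(43)=63261, p(44)=75175, p(45)=89134, p(46)=105558, p(47)=124754, p(48)=147273, p(49)=173525, p(50)=204226, p(51)=239943, p(52)=281589, p(53)=329931, p(54)=386155, p(55)=451276, p(56)=526823, p(57)=614154, p(58)=715220, p(59)=831820, p(60)=966467, p(61)=1121505, p(62)=1300156, p(63)=1505499, p(64)=1741630, p(65)=2012558, p(66)=2323520, p(67)=2679689, p(68)=3087735, p(69)=3554345, p(70)=4087968, p(71)=4697205, p(72)=5392783, p(73)=6185689, p(74)=7089500, p(75)=8118264, p(76)=9289091, p(77)=10619863, p(78)=12132164, p(79)=13848650, p(80)=15796476, p(81)=18004327, p(82)=20506255, p(83)=23338469, p(84)=26543660, p(85)=30167357, p(86)=34262962, p(87)=38887673, p(88)=44108109, p(89)=49995925, p(90)=56634173, p(91)=64112359, p(92)=72533807, p(93)=82010177, p(94)=92669720, p(95)=104651419, p(96)=118114304, p(97)=133230930, p(98)=150198136, p(99)=169229875, p(100)=190569292.
Final step: p(101) = p(100) + p(99) - p(96) - p(94) + p(89) + p(86) - p(79) - p(75) + p(66) + p(61) - p(50) - p(44) + p(31) + p(24) - p(9) - p(1)
= 190569292 + 169229875 - 118114304 - 92669720 + 49995925 + 34262962 - 13848650 - 8118264 + 2323520 + 1121505 - 204226 - 75175 + 6842 + 1575 - 30 - 1
= 214481126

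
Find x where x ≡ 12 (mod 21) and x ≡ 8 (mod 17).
348

Using Chinese Remainder Theorem:
M = 21 × 17 = 357
M1 = 17, M2 = 21
y1 = 17^(-1) mod 21 = 5
y2 = 21^(-1) mod 17 = 13
x = (12×17×5 + 8×21×13) mod 357 = 348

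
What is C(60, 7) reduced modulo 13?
8

Using Lucas' theorem:
Write n=60 and k=7 in base 13:
n in base 13: [4, 8]
k in base 13: [0, 7]
C(60,7) mod 13 = ∏ C(n_i, k_i) mod 13
Digit binomials (mod 13): C(4,0) = 1; C(8,7) = 8
Product: 1 × 8 = 8 ≡ 8 (mod 13)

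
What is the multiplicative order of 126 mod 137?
68

137 is prime, so ord(126) divides φ(137) = 136.
Divisors of 136: 1, 2, 4, 8, 17, 34, 68, 136.
Repeated squaring: 126^1 ≡ 126, 126^2 ≡ 121, 126^4 ≡ 119, 126^8 ≡ 50, 126^16 ≡ 34, 126^32 ≡ 60, 126^64 ≡ 38, 126^128 ≡ 74 (mod 137).
Test 126^d mod 137 for each divisor d in increasing order:
126^1 ≡ 126
126^2 ≡ 121
126^4 ≡ 119
126^8 ≡ 50
126^17 = 126^16·126^1 ≡ 37
126^34 = 126^32·126^2 ≡ 136
126^68 = 126^64·126^4 ≡ 1  ← first divisor giving 1
The order is 68.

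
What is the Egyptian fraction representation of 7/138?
1/20 + 1/1380

Greedy algorithm:
7/138: ceiling(138/7) = 20, use 1/20
1/1380: ceiling(1380/1) = 1380, use 1/1380
Result: 7/138 = 1/20 + 1/1380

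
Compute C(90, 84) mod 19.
1

Using Lucas' theorem:
Write n=90 and k=84 in base 19:
n in base 19: [4, 14]
k in base 19: [4, 8]
C(90,84) mod 19 = ∏ C(n_i, k_i) mod 19
Digit binomials (mod 19): C(4,4) = 1; C(14,8) = 3003 ≡ 1
Product: 1 × 1 = 1 ≡ 1 (mod 19)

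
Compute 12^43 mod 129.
12

Repeated squaring. Binary of 43 = 101011.
12^1 ≡ 12 (mod 129); 12^2 ≡ 15 (mod 129); 12^4 ≡ 96 (mod 129); 12^8 ≡ 57 (mod 129); 12^16 ≡ 24 (mod 129); 12^32 ≡ 60 (mod 129)
12^43 = 12^1 × 12^2 × 12^8 × 12^32 ≡ 12 (mod 129)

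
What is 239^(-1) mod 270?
209

gcd(239, 270) = 1, so the inverse exists.
Extended Euclidean algorithm on (270, 239):
270 = 1 × 239 + 31  ⟹  31 = (1)·270 + (-1)·239
239 = 7 × 31 + 22  ⟹  22 = (-7)·270 + (8)·239
31 = 1 × 22 + 9  ⟹  9 = (8)·270 + (-9)·239
22 = 2 × 9 + 4  ⟹  4 = (-23)·270 + (26)·239
9 = 2 × 4 + 1  ⟹  1 = (54)·270 + (-61)·239
So (-61)·239 ≡ 1 (mod 270), i.e. 239^(-1) ≡ -61 ≡ 209 (mod 270).
Check: 239 × 209 = 49951 ≡ 1 (mod 270)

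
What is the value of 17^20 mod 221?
68

Repeated squaring. Binary of 20 = 10100.
17^1 ≡ 17 (mod 221); 17^2 ≡ 68 (mod 221); 17^4 ≡ 204 (mod 221); 17^8 ≡ 68 (mod 221); 17^16 ≡ 204 (mod 221)
17^20 = 17^4 × 17^16 ≡ 68 (mod 221)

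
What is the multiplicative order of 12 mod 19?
6

19 is prime, so ord(12) divides φ(19) = 18.
Divisors of 18: 1, 2, 3, 6, 9, 18.
Repeated squaring: 12^1 ≡ 12, 12^2 ≡ 11, 12^4 ≡ 7, 12^8 ≡ 11, 12^16 ≡ 7 (mod 19).
Test 12^d mod 19 for each divisor d in increasing order:
12^1 ≡ 12
12^2 ≡ 11
12^3 = 12^2·12^1 ≡ 18
12^6 = 12^4·12^2 ≡ 1  ← first divisor giving 1
The order is 6.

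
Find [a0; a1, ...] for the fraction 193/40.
[4; 1, 4, 1, 2, 2]

Euclidean algorithm steps:
193 = 4 × 40 + 33
40 = 1 × 33 + 7
33 = 4 × 7 + 5
7 = 1 × 5 + 2
5 = 2 × 2 + 1
2 = 2 × 1 + 0
Continued fraction: [4; 1, 4, 1, 2, 2]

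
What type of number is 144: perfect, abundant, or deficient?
abundant

Proper divisors of 144: sum = 1 + 2 + 3 + 4 + 6 + 8 + 9 + 12 + 16 + 18 + 24 + 36 + 48 + 72 = 259
Since 259 > 144, 144 is abundant.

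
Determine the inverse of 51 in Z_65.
51

gcd(51, 65) = 1, so the inverse exists.
Extended Euclidean algorithm on (65, 51):
65 = 1 × 51 + 14  ⟹  14 = (1)·65 + (-1)·51
51 = 3 × 14 + 9  ⟹  9 = (-3)·65 + (4)·51
14 = 1 × 9 + 5  ⟹  5 = (4)·65 + (-5)·51
9 = 1 × 5 + 4  ⟹  4 = (-7)·65 + (9)·51
5 = 1 × 4 + 1  ⟹  1 = (11)·65 + (-14)·51
So (-14)·51 ≡ 1 (mod 65), i.e. 51^(-1) ≡ -14 ≡ 51 (mod 65).
Check: 51 × 51 = 2601 ≡ 1 (mod 65)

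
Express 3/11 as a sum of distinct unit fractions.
1/4 + 1/44

Greedy algorithm:
3/11: ceiling(11/3) = 4, use 1/4
1/44: ceiling(44/1) = 44, use 1/44
Result: 3/11 = 1/4 + 1/44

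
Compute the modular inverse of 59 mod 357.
236

gcd(59, 357) = 1, so the inverse exists.
Extended Euclidean algorithm on (357, 59):
357 = 6 × 59 + 3  ⟹  3 = (1)·357 + (-6)·59
59 = 19 × 3 + 2  ⟹  2 = (-19)·357 + (115)·59
3 = 1 × 2 + 1  ⟹  1 = (20)·357 + (-121)·59
So (-121)·59 ≡ 1 (mod 357), i.e. 59^(-1) ≡ -121 ≡ 236 (mod 357).
Check: 59 × 236 = 13924 ≡ 1 (mod 357)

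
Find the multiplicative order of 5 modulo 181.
15

181 is prime, so ord(5) divides φ(181) = 180.
Divisors of 180: 1, 2, 3, 4, 5, 6, 9, 10, 12, 15, 18, 20, 30, 36, 45, 60, 90, 180.
Repeated squaring: 5^1 ≡ 5, 5^2 ≡ 25, 5^4 ≡ 82, 5^8 ≡ 27, 5^16 ≡ 5, 5^32 ≡ 25, 5^64 ≡ 82, 5^128 ≡ 27 (mod 181).
Test 5^d mod 181 for each divisor d in increasing order:
5^1 ≡ 5
5^2 ≡ 25
5^3 = 5^2·5^1 ≡ 125
5^4 ≡ 82
5^5 = 5^4·5^1 ≡ 48
5^6 = 5^4·5^2 ≡ 59
5^9 = 5^8·5^1 ≡ 135
5^10 = 5^8·5^2 ≡ 132
5^12 = 5^8·5^4 ≡ 42
5^15 = 5^8·5^4·5^2·5^1 ≡ 1  ← first divisor giving 1
The order is 15.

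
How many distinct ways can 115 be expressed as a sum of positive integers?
1064144451

p(n) counts ways to write n as a sum of positive integers (order ignored).
Euler's pentagonal recurrence: p(k) = p(k-1) + p(k-2) - p(k-5) - p(k-7) + p(k-12) + p(k-15) - ... (offsets j(3j∓1)/2, signs ++--, p(0)=1, p(<0)=0).
DP table for k = 0..114: p(0)=1, p(1)=1, p(2)=2, p(3)=3, p(4)=5, p(5)=7, p(6)=11, p(7)=15, p(8)=22, p(9)=30, p(10)=42, p(11)=56, p(12)=77, p(13)=101, p(14)=135, p(15)=176, p(16)=231, p(17)=297, p(18)=385, p(19)=490, p(20)=627, p(21)=792, p(22)=1002, p(23)=1255, p(24)=1575, p(25)=1958, p(26)=2436, p(27)=3010, p(28)=3718, p(29)=4565, p(30)=5604, p(31)=6842, p(32)=8349, p(33)=10143, p(34)=12310, p(35)=14883, p(36)=17977, p(37)=21637, p(38)=26015, p(39)=31185, p(40)=37338, p(41)=44583, p(42)=53174, p(43)=63261, p(44)=75175, p(45)=89134, p(46)=105558, p(47)=124754, p(48)=147273, p(49)=173525, p(50)=204226, p(51)=239943, p(52)=281589, p(53)=329931, p(54)=386155, p(55)=451276, p(56)=526823, p(57)=614154, p(58)=715220, p(59)=831820, p(60)=966467, p(61)=1121505, p(62)=1300156, p(63)=1505499, p(64)=1741630, p(65)=2012558, p(66)=2323520, p(67)=2679689, p(68)=3087735, p(69)=3554345, p(70)=4087968, p(71)=4697205, p(72)=5392783, p(73)=6185689, p(74)=7089500, p(75)=8118264, p(76)=9289091, p(77)=10619863, p(78)=12132164, p(79)=13848650, p(80)=15796476, p(81)=18004327, p(82)=20506255, p(83)=23338469, p(84)=26543660, p(85)=30167357, p(86)=34262962, p(87)=38887673, p(88)=44108109, p(89)=49995925, p(90)=56634173, p(91)=64112359, p(92)=72533807, p(93)=82010177, p(94)=92669720, p(95)=104651419, p(96)=118114304, p(97)=133230930, p(98)=150198136, p(99)=169229875, p(100)=190569292, p(101)=214481126, p(102)=241265379, p(103)=271248950, p(104)=304801365, p(105)=342325709, p(106)=384276336, p(107)=431149389, p(108)=483502844, p(109)=541946240, p(110)=607163746, p(111)=679903203, p(112)=761002156, p(113)=851376628, p(114)=952050665.
Final step: p(115) = p(114) + p(113) - p(110) - p(108) + p(103) + p(100) - p(93) - p(89) + p(80) + p(75) - p(64) - p(58) + p(45) + p(38) - p(23) - p(15)
= 952050665 + 851376628 - 607163746 - 483502844 + 271248950 + 190569292 - 82010177 - 49995925 + 15796476 + 8118264 - 1741630 - 715220 + 89134 + 26015 - 1255 - 176
= 1064144451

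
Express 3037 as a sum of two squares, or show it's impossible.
11² + 54² (a=11, b=54)

Factorization: 3037 = 3037
By Fermat: n is sum of two squares iff every prime p ≡ 3 (mod 4) appears to even power.
All primes ≡ 3 (mod 4) appear to even power.
Search a = 0, 1, 2, … for 3037 - a² a perfect square: first hit at a = 11: 3037 - 121 = 2916 = 54².
3037 = 11² + 54² = 121 + 2916 ✓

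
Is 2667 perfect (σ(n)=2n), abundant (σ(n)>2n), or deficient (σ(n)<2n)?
deficient

Proper divisors of 2667: sum = 1 + 3 + 7 + 21 + 127 + 381 + 889 = 1429
Since 1429 < 2667, 2667 is deficient.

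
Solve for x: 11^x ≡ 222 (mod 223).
111

Baby-step giant-step with step n = ⌈√223⌉ = 15.
Baby steps 11^j mod 223 (j:value) for j=0..14: 0:1, 1:11, 2:121, 3:216, 4:146, 5:45, 6:49, 7:93, 8:131, 9:103, 10:18, 11:198, 12:171, 13:97, 14:175.
Giant-step multiplier: 11^(-15) ≡ 11^(222-15) = 11^207 ≡ 155 (mod 223).
Giant steps γ_i = 222·155^i mod 223: γ_0=222, γ_1=68, γ_2=59, γ_3=2, γ_4=87, γ_5=105, γ_6=219, γ_7=49 (in table at j=6).
x = i·n + j = 7·15 + 6 = 111.
Check: 11^111 ≡ 222 (mod 223).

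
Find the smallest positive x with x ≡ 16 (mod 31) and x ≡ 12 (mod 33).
78

Using Chinese Remainder Theorem:
M = 31 × 33 = 1023
M1 = 33, M2 = 31
y1 = 33^(-1) mod 31 = 16
y2 = 31^(-1) mod 33 = 16
x = (16×33×16 + 12×31×16) mod 1023 = 78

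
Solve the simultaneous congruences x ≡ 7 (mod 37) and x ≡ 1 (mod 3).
7

Using Chinese Remainder Theorem:
M = 37 × 3 = 111
M1 = 3, M2 = 37
y1 = 3^(-1) mod 37 = 25
y2 = 37^(-1) mod 3 = 1
x = (7×3×25 + 1×37×1) mod 111 = 7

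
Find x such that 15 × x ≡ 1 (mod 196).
183

gcd(15, 196) = 1, so the inverse exists.
Extended Euclidean algorithm on (196, 15):
196 = 13 × 15 + 1  ⟹  1 = (1)·196 + (-13)·15
So (-13)·15 ≡ 1 (mod 196), i.e. 15^(-1) ≡ -13 ≡ 183 (mod 196).
Check: 15 × 183 = 2745 ≡ 1 (mod 196)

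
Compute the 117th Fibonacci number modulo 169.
148

Matrix identity: Q^n = [[F_(n+1), F_n], [F_n, F_(n-1)]] with Q = [[1,1],[1,0]].
n = 117 = 1110101₂. Square-and-multiply, entries mod 169:
Q^1 = [[1,1],[1,0]]
Q^3 = (Q^1)²·Q = [[3,2],[2,1]]
Q^7 = (Q^3)²·Q = [[21,13],[13,8]]
Q^14 = (Q^7)² = [[103,39],[39,64]]
Q^29 = (Q^14)²·Q = [[53,131],[131,91]]
Q^58 = (Q^29)² = [[28,105],[105,92]]
Q^117 = (Q^58)²·Q = [[73,148],[148,94]]
F_117 mod 169 = Q^117[0][1] = 148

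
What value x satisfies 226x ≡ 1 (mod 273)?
151

gcd(226, 273) = 1, so the inverse exists.
Extended Euclidean algorithm on (273, 226):
273 = 1 × 226 + 47  ⟹  47 = (1)·273 + (-1)·226
226 = 4 × 47 + 38  ⟹  38 = (-4)·273 + (5)·226
47 = 1 × 38 + 9  ⟹  9 = (5)·273 + (-6)·226
38 = 4 × 9 + 2  ⟹  2 = (-24)·273 + (29)·226
9 = 4 × 2 + 1  ⟹  1 = (101)·273 + (-122)·226
So (-122)·226 ≡ 1 (mod 273), i.e. 226^(-1) ≡ -122 ≡ 151 (mod 273).
Check: 226 × 151 = 34126 ≡ 1 (mod 273)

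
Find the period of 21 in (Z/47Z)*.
23

47 is prime, so ord(21) divides φ(47) = 46.
Divisors of 46: 1, 2, 23, 46.
Repeated squaring: 21^1 ≡ 21, 21^2 ≡ 18, 21^4 ≡ 42, 21^8 ≡ 25, 21^16 ≡ 14, 21^32 ≡ 8 (mod 47).
Test 21^d mod 47 for each divisor d in increasing order:
21^1 ≡ 21
21^2 ≡ 18
21^23 = 21^16·21^4·21^2·21^1 ≡ 1  ← first divisor giving 1
The order is 23.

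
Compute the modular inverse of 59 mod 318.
221

gcd(59, 318) = 1, so the inverse exists.
Extended Euclidean algorithm on (318, 59):
318 = 5 × 59 + 23  ⟹  23 = (1)·318 + (-5)·59
59 = 2 × 23 + 13  ⟹  13 = (-2)·318 + (11)·59
23 = 1 × 13 + 10  ⟹  10 = (3)·318 + (-16)·59
13 = 1 × 10 + 3  ⟹  3 = (-5)·318 + (27)·59
10 = 3 × 3 + 1  ⟹  1 = (18)·318 + (-97)·59
So (-97)·59 ≡ 1 (mod 318), i.e. 59^(-1) ≡ -97 ≡ 221 (mod 318).
Check: 59 × 221 = 13039 ≡ 1 (mod 318)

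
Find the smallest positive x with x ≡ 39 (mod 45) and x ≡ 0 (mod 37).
444

Using Chinese Remainder Theorem:
M = 45 × 37 = 1665
M1 = 37, M2 = 45
y1 = 37^(-1) mod 45 = 28
y2 = 45^(-1) mod 37 = 14
x = (39×37×28 + 0×45×14) mod 1665 = 444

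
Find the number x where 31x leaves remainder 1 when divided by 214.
145

gcd(31, 214) = 1, so the inverse exists.
Extended Euclidean algorithm on (214, 31):
214 = 6 × 31 + 28  ⟹  28 = (1)·214 + (-6)·31
31 = 1 × 28 + 3  ⟹  3 = (-1)·214 + (7)·31
28 = 9 × 3 + 1  ⟹  1 = (10)·214 + (-69)·31
So (-69)·31 ≡ 1 (mod 214), i.e. 31^(-1) ≡ -69 ≡ 145 (mod 214).
Check: 31 × 145 = 4495 ≡ 1 (mod 214)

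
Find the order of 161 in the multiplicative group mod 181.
45

181 is prime, so ord(161) divides φ(181) = 180.
Divisors of 180: 1, 2, 3, 4, 5, 6, 9, 10, 12, 15, 18, 20, 30, 36, 45, 60, 90, 180.
Repeated squaring: 161^1 ≡ 161, 161^2 ≡ 38, 161^4 ≡ 177, 161^8 ≡ 16, 161^16 ≡ 75, 161^32 ≡ 14, 161^64 ≡ 15, 161^128 ≡ 44 (mod 181).
Test 161^d mod 181 for each divisor d in increasing order:
161^1 ≡ 161
161^2 ≡ 38
161^3 = 161^2·161^1 ≡ 145
161^4 ≡ 177
161^5 = 161^4·161^1 ≡ 80
161^6 = 161^4·161^2 ≡ 29
161^9 = 161^8·161^1 ≡ 42
161^10 = 161^8·161^2 ≡ 65
161^12 = 161^8·161^4 ≡ 117
161^15 = 161^8·161^4·161^2·161^1 ≡ 132
161^18 = 161^16·161^2 ≡ 135
161^20 = 161^16·161^4 ≡ 62
161^30 = 161^16·161^8·161^4·161^2 ≡ 48
161^36 = 161^32·161^4 ≡ 125
161^45 = 161^32·161^8·161^4·161^1 ≡ 1  ← first divisor giving 1
The order is 45.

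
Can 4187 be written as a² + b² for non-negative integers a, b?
Not possible

Factorization: 4187 = 53 × 79
By Fermat: n is sum of two squares iff every prime p ≡ 3 (mod 4) appears to even power.
Prime(s) ≡ 3 (mod 4) with odd exponent: [(79, 1)]
Therefore 4187 cannot be expressed as a² + b².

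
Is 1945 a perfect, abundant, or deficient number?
deficient

Proper divisors of 1945: sum = 1 + 5 + 389 = 395
Since 395 < 1945, 1945 is deficient.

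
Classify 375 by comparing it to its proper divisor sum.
deficient

Proper divisors of 375: sum = 1 + 3 + 5 + 15 + 25 + 75 + 125 = 249
Since 249 < 375, 375 is deficient.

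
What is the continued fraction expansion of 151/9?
[16; 1, 3, 2]

Euclidean algorithm steps:
151 = 16 × 9 + 7
9 = 1 × 7 + 2
7 = 3 × 2 + 1
2 = 2 × 1 + 0
Continued fraction: [16; 1, 3, 2]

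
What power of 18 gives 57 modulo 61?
44

Baby-step giant-step with step n = ⌈√61⌉ = 8.
Baby steps 18^j mod 61 (j:value) for j=0..7: 0:1, 1:18, 2:19, 3:37, 4:56, 5:32, 6:27, 7:59.
Giant-step multiplier: 18^(-8) ≡ 18^(60-8) = 18^52 ≡ 22 (mod 61).
Giant steps γ_i = 57·22^i mod 61: γ_0=57, γ_1=34, γ_2=16, γ_3=47, γ_4=58, γ_5=56 (in table at j=4).
x = i·n + j = 5·8 + 4 = 44.
Check: 18^44 ≡ 57 (mod 61).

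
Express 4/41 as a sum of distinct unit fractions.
1/11 + 1/151 + 1/34051 + 1/2318907151

Greedy algorithm:
4/41: ceiling(41/4) = 11, use 1/11
3/451: ceiling(451/3) = 151, use 1/151
2/68101: ceiling(68101/2) = 34051, use 1/34051
1/2318907151: ceiling(2318907151/1) = 2318907151, use 1/2318907151
Result: 4/41 = 1/11 + 1/151 + 1/34051 + 1/2318907151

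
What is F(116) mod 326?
249

Matrix identity: Q^n = [[F_(n+1), F_n], [F_n, F_(n-1)]] with Q = [[1,1],[1,0]].
n = 116 = 1110100₂. Square-and-multiply, entries mod 326:
Q^1 = [[1,1],[1,0]]
Q^3 = (Q^1)²·Q = [[3,2],[2,1]]
Q^7 = (Q^3)²·Q = [[21,13],[13,8]]
Q^14 = (Q^7)² = [[284,51],[51,233]]
Q^29 = (Q^14)²·Q = [[88,127],[127,287]]
Q^58 = (Q^29)² = [[75,29],[29,46]]
Q^116 = (Q^58)² = [[272,249],[249,23]]
F_116 mod 326 = Q^116[0][1] = 249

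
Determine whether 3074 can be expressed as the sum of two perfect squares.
7² + 55² (a=7, b=55)

Factorization: 3074 = 2 × 29 × 53
By Fermat: n is sum of two squares iff every prime p ≡ 3 (mod 4) appears to even power.
All primes ≡ 3 (mod 4) appear to even power.
Search a = 0, 1, 2, … for 3074 - a² a perfect square: first hit at a = 7: 3074 - 49 = 3025 = 55².
3074 = 7² + 55² = 49 + 3025 ✓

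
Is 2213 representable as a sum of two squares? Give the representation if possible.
2² + 47² (a=2, b=47)

Factorization: 2213 = 2213
By Fermat: n is sum of two squares iff every prime p ≡ 3 (mod 4) appears to even power.
All primes ≡ 3 (mod 4) appear to even power.
Search a = 0, 1, 2, … for 2213 - a² a perfect square: first hit at a = 2: 2213 - 4 = 2209 = 47².
2213 = 2² + 47² = 4 + 2209 ✓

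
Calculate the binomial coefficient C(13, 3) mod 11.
0

Using Lucas' theorem:
Write n=13 and k=3 in base 11:
n in base 11: [1, 2]
k in base 11: [0, 3]
C(13,3) mod 11 = ∏ C(n_i, k_i) mod 11
Digit binomials (mod 11): C(1,0) = 1; C(2,3) = 0 (k_i > n_i)
Product: 1 × 0 = 0 ≡ 0 (mod 11)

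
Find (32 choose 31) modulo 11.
10

Using Lucas' theorem:
Write n=32 and k=31 in base 11:
n in base 11: [2, 10]
k in base 11: [2, 9]
C(32,31) mod 11 = ∏ C(n_i, k_i) mod 11
Digit binomials (mod 11): C(2,2) = 1; C(10,9) = 10
Product: 1 × 10 = 10 ≡ 10 (mod 11)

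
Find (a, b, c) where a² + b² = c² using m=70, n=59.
(1419, 8260, 8381)

Euclid's formula: a = m² - n², b = 2mn, c = m² + n²
m = 70, n = 59
a = 70² - 59² = 4900 - 3481 = 1419
b = 2 × 70 × 59 = 8260
c = 70² + 59² = 4900 + 3481 = 8381
Verification: 1419² + 8260² = 2013561 + 68227600 = 70241161 = 8381² ✓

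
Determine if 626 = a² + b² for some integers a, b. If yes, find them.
1² + 25² (a=1, b=25)

Factorization: 626 = 2 × 313
By Fermat: n is sum of two squares iff every prime p ≡ 3 (mod 4) appears to even power.
All primes ≡ 3 (mod 4) appear to even power.
Search a = 0, 1, 2, … for 626 - a² a perfect square: first hit at a = 1: 626 - 1 = 625 = 25².
626 = 1² + 25² = 1 + 625 ✓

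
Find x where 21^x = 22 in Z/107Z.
79

Baby-step giant-step with step n = ⌈√107⌉ = 11.
Baby steps 21^j mod 107 (j:value) for j=0..10: 0:1, 1:21, 2:13, 3:59, 4:62, 5:18, 6:57, 7:20, 8:99, 9:46, 10:3.
Giant-step multiplier: 21^(-11) ≡ 21^(106-11) = 21^95 ≡ 17 (mod 107).
Giant steps γ_i = 22·17^i mod 107: γ_0=22, γ_1=53, γ_2=45, γ_3=16, γ_4=58, γ_5=23, γ_6=70, γ_7=13 (in table at j=2).
x = i·n + j = 7·11 + 2 = 79.
Check: 21^79 ≡ 22 (mod 107).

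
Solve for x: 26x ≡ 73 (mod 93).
x ≡ 35 (mod 93)

gcd(26, 93) = 1, which divides 73, so solutions exist.
Find 26^(-1) mod 93 by the extended Euclidean algorithm:
93 = 3 × 26 + 15  ⟹  15 = (1)·93 + (-3)·26
26 = 1 × 15 + 11  ⟹  11 = (-1)·93 + (4)·26
15 = 1 × 11 + 4  ⟹  4 = (2)·93 + (-7)·26
11 = 2 × 4 + 3  ⟹  3 = (-5)·93 + (18)·26
4 = 1 × 3 + 1  ⟹  1 = (7)·93 + (-25)·26
So (-25)·26 ≡ 1 (mod 93), i.e. 26^(-1) ≡ -25 ≡ 68 (mod 93).
x ≡ 68 × 73 = 4964 ≡ 35 (mod 93).
Check: 26 × 35 = 910 ≡ 73 (mod 93).
Unique solution: x ≡ 35 (mod 93)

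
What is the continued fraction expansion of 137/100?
[1; 2, 1, 2, 2, 1, 3]

Euclidean algorithm steps:
137 = 1 × 100 + 37
100 = 2 × 37 + 26
37 = 1 × 26 + 11
26 = 2 × 11 + 4
11 = 2 × 4 + 3
4 = 1 × 3 + 1
3 = 3 × 1 + 0
Continued fraction: [1; 2, 1, 2, 2, 1, 3]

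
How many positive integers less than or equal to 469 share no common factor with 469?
396

469 = 7 × 67
φ(n) = n × ∏(1 - 1/p) for each prime p dividing n
φ(469) = 469 × (1 - 1/7) × (1 - 1/67) = 396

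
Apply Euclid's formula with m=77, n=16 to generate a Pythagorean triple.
(5673, 2464, 6185)

Euclid's formula: a = m² - n², b = 2mn, c = m² + n²
m = 77, n = 16
a = 77² - 16² = 5929 - 256 = 5673
b = 2 × 77 × 16 = 2464
c = 77² + 16² = 5929 + 256 = 6185
Verification: 5673² + 2464² = 32182929 + 6071296 = 38254225 = 6185² ✓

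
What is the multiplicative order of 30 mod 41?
40

41 is prime, so ord(30) divides φ(41) = 40.
Divisors of 40: 1, 2, 4, 5, 8, 10, 20, 40.
Repeated squaring: 30^1 ≡ 30, 30^2 ≡ 39, 30^4 ≡ 4, 30^8 ≡ 16, 30^16 ≡ 10, 30^32 ≡ 18 (mod 41).
Test 30^d mod 41 for each divisor d in increasing order:
30^1 ≡ 30
30^2 ≡ 39
30^4 ≡ 4
30^5 = 30^4·30^1 ≡ 38
30^8 ≡ 16
30^10 = 30^8·30^2 ≡ 9
30^20 = 30^16·30^4 ≡ 40
30^40 = 30^32·30^8 ≡ 1  ← first divisor giving 1
The order is 40.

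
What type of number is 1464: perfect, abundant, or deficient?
abundant

Proper divisors of 1464: sum = 1 + 2 + 3 + 4 + 6 + 8 + 12 + 24 + 61 + 122 + 183 + 244 + 366 + 488 + 732 = 2256
Since 2256 > 1464, 1464 is abundant.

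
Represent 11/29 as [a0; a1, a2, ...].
[0; 2, 1, 1, 1, 3]

Euclidean algorithm steps:
11 = 0 × 29 + 11
29 = 2 × 11 + 7
11 = 1 × 7 + 4
7 = 1 × 4 + 3
4 = 1 × 3 + 1
3 = 3 × 1 + 0
Continued fraction: [0; 2, 1, 1, 1, 3]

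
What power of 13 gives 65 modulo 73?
12

Baby-step giant-step with step n = ⌈√73⌉ = 9.
Baby steps 13^j mod 73 (j:value) for j=0..8: 0:1, 1:13, 2:23, 3:7, 4:18, 5:15, 6:49, 7:53, 8:32.
Giant-step multiplier: 13^(-9) ≡ 13^(72-9) = 13^63 ≡ 63 (mod 73).
Giant steps γ_i = 65·63^i mod 73: γ_0=65, γ_1=7 (in table at j=3).
x = i·n + j = 1·9 + 3 = 12.
Check: 13^12 ≡ 65 (mod 73).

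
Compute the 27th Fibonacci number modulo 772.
330

Matrix identity: Q^n = [[F_(n+1), F_n], [F_n, F_(n-1)]] with Q = [[1,1],[1,0]].
n = 27 = 11011₂. Square-and-multiply, entries mod 772:
Q^1 = [[1,1],[1,0]]
Q^3 = (Q^1)²·Q = [[3,2],[2,1]]
Q^6 = (Q^3)² = [[13,8],[8,5]]
Q^13 = (Q^6)²·Q = [[377,233],[233,144]]
Q^27 = (Q^13)²·Q = [[519,330],[330,189]]
F_27 mod 772 = Q^27[0][1] = 330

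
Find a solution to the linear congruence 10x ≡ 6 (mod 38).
x ≡ 12 (mod 19)

gcd(10, 38) = 2, which divides 6, so solutions exist.
Divide through by 2: 5x ≡ 3 (mod 19).
Find 5^(-1) mod 19 by the extended Euclidean algorithm:
19 = 3 × 5 + 4  ⟹  4 = (1)·19 + (-3)·5
5 = 1 × 4 + 1  ⟹  1 = (-1)·19 + (4)·5
So (4)·5 ≡ 1 (mod 19), i.e. 5^(-1) ≡ 4 (mod 19).
x ≡ 4 × 3 = 12 ≡ 12 (mod 19).
Check: 10 × 12 = 120 ≡ 6 (mod 38).
x ≡ 12 (mod 19), giving 2 solutions mod 38.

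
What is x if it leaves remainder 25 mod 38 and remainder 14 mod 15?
329

Using Chinese Remainder Theorem:
M = 38 × 15 = 570
M1 = 15, M2 = 38
y1 = 15^(-1) mod 38 = 33
y2 = 38^(-1) mod 15 = 2
x = (25×15×33 + 14×38×2) mod 570 = 329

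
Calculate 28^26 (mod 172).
124

Repeated squaring. Binary of 26 = 11010.
28^1 ≡ 28 (mod 172); 28^2 ≡ 96 (mod 172); 28^4 ≡ 100 (mod 172); 28^8 ≡ 24 (mod 172); 28^16 ≡ 60 (mod 172)
28^26 = 28^2 × 28^8 × 28^16 ≡ 124 (mod 172)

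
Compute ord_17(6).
16

17 is prime, so ord(6) divides φ(17) = 16.
Divisors of 16: 1, 2, 4, 8, 16.
Repeated squaring: 6^1 ≡ 6, 6^2 ≡ 2, 6^4 ≡ 4, 6^8 ≡ 16, 6^16 ≡ 1 (mod 17).
Test 6^d mod 17 for each divisor d in increasing order:
6^1 ≡ 6
6^2 ≡ 2
6^4 ≡ 4
6^8 ≡ 16
6^16 ≡ 1  ← first divisor giving 1
The order is 16.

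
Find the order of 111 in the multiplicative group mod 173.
172

173 is prime, so ord(111) divides φ(173) = 172.
Divisors of 172: 1, 2, 4, 43, 86, 172.
Repeated squaring: 111^1 ≡ 111, 111^2 ≡ 38, 111^4 ≡ 60, 111^8 ≡ 140, 111^16 ≡ 51, 111^32 ≡ 6, 111^64 ≡ 36, 111^128 ≡ 85 (mod 173).
Test 111^d mod 173 for each divisor d in increasing order:
111^1 ≡ 111
111^2 ≡ 38
111^4 ≡ 60
111^43 = 111^32·111^8·111^2·111^1 ≡ 80
111^86 = 111^64·111^16·111^4·111^2 ≡ 172
111^172 = 111^128·111^32·111^8·111^4 ≡ 1  ← first divisor giving 1
The order is 172.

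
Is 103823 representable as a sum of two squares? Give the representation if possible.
Not possible

Factorization: 103823 = 47^3
By Fermat: n is sum of two squares iff every prime p ≡ 3 (mod 4) appears to even power.
Prime(s) ≡ 3 (mod 4) with odd exponent: [(47, 3)]
Therefore 103823 cannot be expressed as a² + b².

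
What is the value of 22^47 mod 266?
162

Repeated squaring. Binary of 47 = 101111.
22^1 ≡ 22 (mod 266); 22^2 ≡ 218 (mod 266); 22^4 ≡ 176 (mod 266); 22^8 ≡ 120 (mod 266); 22^16 ≡ 36 (mod 266); 22^32 ≡ 232 (mod 266)
22^47 = 22^1 × 22^2 × 22^4 × 22^8 × 22^32 ≡ 162 (mod 266)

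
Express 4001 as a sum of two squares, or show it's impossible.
40² + 49² (a=40, b=49)

Factorization: 4001 = 4001
By Fermat: n is sum of two squares iff every prime p ≡ 3 (mod 4) appears to even power.
All primes ≡ 3 (mod 4) appear to even power.
Search a = 0, 1, 2, … for 4001 - a² a perfect square: first hit at a = 40: 4001 - 1600 = 2401 = 49².
4001 = 40² + 49² = 1600 + 2401 ✓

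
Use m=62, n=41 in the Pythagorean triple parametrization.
(2163, 5084, 5525)

Euclid's formula: a = m² - n², b = 2mn, c = m² + n²
m = 62, n = 41
a = 62² - 41² = 3844 - 1681 = 2163
b = 2 × 62 × 41 = 5084
c = 62² + 41² = 3844 + 1681 = 5525
Verification: 2163² + 5084² = 4678569 + 25847056 = 30525625 = 5525² ✓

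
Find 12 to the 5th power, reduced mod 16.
0

Repeated squaring. Binary of 5 = 101.
12^1 ≡ 12 (mod 16); 12^2 ≡ 0 (mod 16); 12^4 ≡ 0 (mod 16)
12^5 = 12^1 × 12^4 ≡ 0 (mod 16)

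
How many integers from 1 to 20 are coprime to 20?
8

20 = 2^2 × 5
φ(n) = n × ∏(1 - 1/p) for each prime p dividing n
φ(20) = 20 × (1 - 1/2) × (1 - 1/5) = 8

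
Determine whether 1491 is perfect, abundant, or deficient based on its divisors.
deficient

Proper divisors of 1491: sum = 1 + 3 + 7 + 21 + 71 + 213 + 497 = 813
Since 813 < 1491, 1491 is deficient.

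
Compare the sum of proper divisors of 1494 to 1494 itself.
abundant

Proper divisors of 1494: sum = 1 + 2 + 3 + 6 + 9 + 18 + 83 + 166 + 249 + 498 + 747 = 1782
Since 1782 > 1494, 1494 is abundant.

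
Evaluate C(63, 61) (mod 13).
3

Using Lucas' theorem:
Write n=63 and k=61 in base 13:
n in base 13: [4, 11]
k in base 13: [4, 9]
C(63,61) mod 13 = ∏ C(n_i, k_i) mod 13
Digit binomials (mod 13): C(4,4) = 1; C(11,9) = 55 ≡ 3
Product: 1 × 3 = 3 ≡ 3 (mod 13)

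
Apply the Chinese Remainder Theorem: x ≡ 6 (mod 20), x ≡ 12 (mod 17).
46

Using Chinese Remainder Theorem:
M = 20 × 17 = 340
M1 = 17, M2 = 20
y1 = 17^(-1) mod 20 = 13
y2 = 20^(-1) mod 17 = 6
x = (6×17×13 + 12×20×6) mod 340 = 46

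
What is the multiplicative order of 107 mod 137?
68

137 is prime, so ord(107) divides φ(137) = 136.
Divisors of 136: 1, 2, 4, 8, 17, 34, 68, 136.
Repeated squaring: 107^1 ≡ 107, 107^2 ≡ 78, 107^4 ≡ 56, 107^8 ≡ 122, 107^16 ≡ 88, 107^32 ≡ 72, 107^64 ≡ 115, 107^128 ≡ 73 (mod 137).
Test 107^d mod 137 for each divisor d in increasing order:
107^1 ≡ 107
107^2 ≡ 78
107^4 ≡ 56
107^8 ≡ 122
107^17 = 107^16·107^1 ≡ 100
107^34 = 107^32·107^2 ≡ 136
107^68 = 107^64·107^4 ≡ 1  ← first divisor giving 1
The order is 68.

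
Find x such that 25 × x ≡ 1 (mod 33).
4

gcd(25, 33) = 1, so the inverse exists.
Extended Euclidean algorithm on (33, 25):
33 = 1 × 25 + 8  ⟹  8 = (1)·33 + (-1)·25
25 = 3 × 8 + 1  ⟹  1 = (-3)·33 + (4)·25
So (4)·25 ≡ 1 (mod 33), i.e. 25^(-1) ≡ 4 (mod 33).
Check: 25 × 4 = 100 ≡ 1 (mod 33)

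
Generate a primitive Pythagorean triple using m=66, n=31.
(3395, 4092, 5317)

Euclid's formula: a = m² - n², b = 2mn, c = m² + n²
m = 66, n = 31
a = 66² - 31² = 4356 - 961 = 3395
b = 2 × 66 × 31 = 4092
c = 66² + 31² = 4356 + 961 = 5317
Verification: 3395² + 4092² = 11526025 + 16744464 = 28270489 = 5317² ✓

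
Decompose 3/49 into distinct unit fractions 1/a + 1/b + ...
1/17 + 1/417 + 1/347361

Greedy algorithm:
3/49: ceiling(49/3) = 17, use 1/17
2/833: ceiling(833/2) = 417, use 1/417
1/347361: ceiling(347361/1) = 347361, use 1/347361
Result: 3/49 = 1/17 + 1/417 + 1/347361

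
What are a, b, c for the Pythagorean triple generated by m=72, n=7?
(5135, 1008, 5233)

Euclid's formula: a = m² - n², b = 2mn, c = m² + n²
m = 72, n = 7
a = 72² - 7² = 5184 - 49 = 5135
b = 2 × 72 × 7 = 1008
c = 72² + 7² = 5184 + 49 = 5233
Verification: 5135² + 1008² = 26368225 + 1016064 = 27384289 = 5233² ✓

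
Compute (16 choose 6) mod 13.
0

Using Lucas' theorem:
Write n=16 and k=6 in base 13:
n in base 13: [1, 3]
k in base 13: [0, 6]
C(16,6) mod 13 = ∏ C(n_i, k_i) mod 13
Digit binomials (mod 13): C(1,0) = 1; C(3,6) = 0 (k_i > n_i)
Product: 1 × 0 = 0 ≡ 0 (mod 13)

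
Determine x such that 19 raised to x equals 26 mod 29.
27

Baby-step giant-step with step n = ⌈√29⌉ = 6.
Baby steps 19^j mod 29 (j:value) for j=0..5: 0:1, 1:19, 2:13, 3:15, 4:24, 5:21.
Giant-step multiplier: 19^(-6) ≡ 19^(28-6) = 19^22 ≡ 4 (mod 29).
Giant steps γ_i = 26·4^i mod 29: γ_0=26, γ_1=17, γ_2=10, γ_3=11, γ_4=15 (in table at j=3).
x = i·n + j = 4·6 + 3 = 27.
Check: 19^27 ≡ 26 (mod 29).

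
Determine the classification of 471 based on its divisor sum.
deficient

Proper divisors of 471: sum = 1 + 3 + 157 = 161
Since 161 < 471, 471 is deficient.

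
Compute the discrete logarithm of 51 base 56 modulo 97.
51

Baby-step giant-step with step n = ⌈√97⌉ = 10.
Baby steps 56^j mod 97 (j:value) for j=0..9: 0:1, 1:56, 2:32, 3:46, 4:54, 5:17, 6:79, 7:59, 8:6, 9:45.
Giant-step multiplier: 56^(-10) ≡ 56^(96-10) = 56^86 ≡ 48 (mod 97).
Giant steps γ_i = 51·48^i mod 97: γ_0=51, γ_1=23, γ_2=37, γ_3=30, γ_4=82, γ_5=56 (in table at j=1).
x = i·n + j = 5·10 + 1 = 51.
Check: 56^51 ≡ 51 (mod 97).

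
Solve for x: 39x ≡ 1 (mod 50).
9

gcd(39, 50) = 1, so the inverse exists.
Extended Euclidean algorithm on (50, 39):
50 = 1 × 39 + 11  ⟹  11 = (1)·50 + (-1)·39
39 = 3 × 11 + 6  ⟹  6 = (-3)·50 + (4)·39
11 = 1 × 6 + 5  ⟹  5 = (4)·50 + (-5)·39
6 = 1 × 5 + 1  ⟹  1 = (-7)·50 + (9)·39
So (9)·39 ≡ 1 (mod 50), i.e. 39^(-1) ≡ 9 (mod 50).
Check: 39 × 9 = 351 ≡ 1 (mod 50)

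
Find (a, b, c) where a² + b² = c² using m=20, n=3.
(391, 120, 409)

Euclid's formula: a = m² - n², b = 2mn, c = m² + n²
m = 20, n = 3
a = 20² - 3² = 400 - 9 = 391
b = 2 × 20 × 3 = 120
c = 20² + 3² = 400 + 9 = 409
Verification: 391² + 120² = 152881 + 14400 = 167281 = 409² ✓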